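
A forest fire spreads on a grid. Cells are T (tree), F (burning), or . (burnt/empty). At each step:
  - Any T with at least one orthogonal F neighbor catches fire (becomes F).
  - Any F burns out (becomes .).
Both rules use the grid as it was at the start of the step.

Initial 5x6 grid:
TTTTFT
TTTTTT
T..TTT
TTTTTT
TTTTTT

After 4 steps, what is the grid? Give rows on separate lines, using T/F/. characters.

Step 1: 3 trees catch fire, 1 burn out
  TTTF.F
  TTTTFT
  T..TTT
  TTTTTT
  TTTTTT
Step 2: 4 trees catch fire, 3 burn out
  TTF...
  TTTF.F
  T..TFT
  TTTTTT
  TTTTTT
Step 3: 5 trees catch fire, 4 burn out
  TF....
  TTF...
  T..F.F
  TTTTFT
  TTTTTT
Step 4: 5 trees catch fire, 5 burn out
  F.....
  TF....
  T.....
  TTTF.F
  TTTTFT

F.....
TF....
T.....
TTTF.F
TTTTFT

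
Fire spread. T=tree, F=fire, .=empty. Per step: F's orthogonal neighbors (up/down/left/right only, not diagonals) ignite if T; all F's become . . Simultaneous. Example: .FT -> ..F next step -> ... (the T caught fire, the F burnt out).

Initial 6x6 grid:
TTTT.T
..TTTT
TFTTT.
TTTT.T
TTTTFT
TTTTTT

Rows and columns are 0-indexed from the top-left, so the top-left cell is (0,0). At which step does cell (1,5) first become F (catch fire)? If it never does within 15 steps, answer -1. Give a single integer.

Step 1: cell (1,5)='T' (+6 fires, +2 burnt)
Step 2: cell (1,5)='T' (+10 fires, +6 burnt)
Step 3: cell (1,5)='T' (+6 fires, +10 burnt)
Step 4: cell (1,5)='T' (+4 fires, +6 burnt)
Step 5: cell (1,5)='F' (+2 fires, +4 burnt)
  -> target ignites at step 5
Step 6: cell (1,5)='.' (+1 fires, +2 burnt)
Step 7: cell (1,5)='.' (+0 fires, +1 burnt)
  fire out at step 7

5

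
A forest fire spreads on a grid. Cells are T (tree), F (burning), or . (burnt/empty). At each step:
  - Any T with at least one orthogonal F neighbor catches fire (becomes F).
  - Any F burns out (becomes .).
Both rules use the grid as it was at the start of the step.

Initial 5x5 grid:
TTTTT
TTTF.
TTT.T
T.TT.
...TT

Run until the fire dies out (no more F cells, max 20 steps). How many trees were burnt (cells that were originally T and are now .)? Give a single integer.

Answer: 16

Derivation:
Step 1: +2 fires, +1 burnt (F count now 2)
Step 2: +4 fires, +2 burnt (F count now 4)
Step 3: +4 fires, +4 burnt (F count now 4)
Step 4: +3 fires, +4 burnt (F count now 3)
Step 5: +2 fires, +3 burnt (F count now 2)
Step 6: +1 fires, +2 burnt (F count now 1)
Step 7: +0 fires, +1 burnt (F count now 0)
Fire out after step 7
Initially T: 17, now '.': 24
Total burnt (originally-T cells now '.'): 16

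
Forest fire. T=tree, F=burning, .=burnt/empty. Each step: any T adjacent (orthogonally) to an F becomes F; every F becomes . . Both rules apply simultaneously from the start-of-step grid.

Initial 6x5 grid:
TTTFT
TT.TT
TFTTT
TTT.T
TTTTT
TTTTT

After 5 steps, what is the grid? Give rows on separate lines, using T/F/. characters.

Step 1: 7 trees catch fire, 2 burn out
  TTF.F
  TF.FT
  F.FTT
  TFT.T
  TTTTT
  TTTTT
Step 2: 7 trees catch fire, 7 burn out
  TF...
  F...F
  ...FT
  F.F.T
  TFTTT
  TTTTT
Step 3: 5 trees catch fire, 7 burn out
  F....
  .....
  ....F
  ....T
  F.FTT
  TFTTT
Step 4: 4 trees catch fire, 5 burn out
  .....
  .....
  .....
  ....F
  ...FT
  F.FTT
Step 5: 2 trees catch fire, 4 burn out
  .....
  .....
  .....
  .....
  ....F
  ...FT

.....
.....
.....
.....
....F
...FT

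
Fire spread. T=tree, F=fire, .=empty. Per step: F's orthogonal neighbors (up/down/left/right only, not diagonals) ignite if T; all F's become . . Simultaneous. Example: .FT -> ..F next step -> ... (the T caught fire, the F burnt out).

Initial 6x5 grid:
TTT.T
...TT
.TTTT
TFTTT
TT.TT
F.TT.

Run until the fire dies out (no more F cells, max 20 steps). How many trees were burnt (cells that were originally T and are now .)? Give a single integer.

Answer: 17

Derivation:
Step 1: +5 fires, +2 burnt (F count now 5)
Step 2: +2 fires, +5 burnt (F count now 2)
Step 3: +3 fires, +2 burnt (F count now 3)
Step 4: +4 fires, +3 burnt (F count now 4)
Step 5: +2 fires, +4 burnt (F count now 2)
Step 6: +1 fires, +2 burnt (F count now 1)
Step 7: +0 fires, +1 burnt (F count now 0)
Fire out after step 7
Initially T: 20, now '.': 27
Total burnt (originally-T cells now '.'): 17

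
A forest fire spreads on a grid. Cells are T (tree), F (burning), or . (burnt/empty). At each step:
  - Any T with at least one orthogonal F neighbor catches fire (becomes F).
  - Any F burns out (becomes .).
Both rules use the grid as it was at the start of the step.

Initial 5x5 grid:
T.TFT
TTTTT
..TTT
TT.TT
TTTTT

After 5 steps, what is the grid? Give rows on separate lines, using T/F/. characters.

Step 1: 3 trees catch fire, 1 burn out
  T.F.F
  TTTFT
  ..TTT
  TT.TT
  TTTTT
Step 2: 3 trees catch fire, 3 burn out
  T....
  TTF.F
  ..TFT
  TT.TT
  TTTTT
Step 3: 4 trees catch fire, 3 burn out
  T....
  TF...
  ..F.F
  TT.FT
  TTTTT
Step 4: 3 trees catch fire, 4 burn out
  T....
  F....
  .....
  TT..F
  TTTFT
Step 5: 3 trees catch fire, 3 burn out
  F....
  .....
  .....
  TT...
  TTF.F

F....
.....
.....
TT...
TTF.F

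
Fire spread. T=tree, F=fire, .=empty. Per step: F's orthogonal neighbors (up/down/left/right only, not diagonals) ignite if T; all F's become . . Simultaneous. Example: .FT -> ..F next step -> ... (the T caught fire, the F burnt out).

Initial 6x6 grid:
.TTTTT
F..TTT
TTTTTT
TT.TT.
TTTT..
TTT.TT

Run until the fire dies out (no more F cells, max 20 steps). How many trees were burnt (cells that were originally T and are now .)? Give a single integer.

Step 1: +1 fires, +1 burnt (F count now 1)
Step 2: +2 fires, +1 burnt (F count now 2)
Step 3: +3 fires, +2 burnt (F count now 3)
Step 4: +3 fires, +3 burnt (F count now 3)
Step 5: +5 fires, +3 burnt (F count now 5)
Step 6: +6 fires, +5 burnt (F count now 6)
Step 7: +3 fires, +6 burnt (F count now 3)
Step 8: +2 fires, +3 burnt (F count now 2)
Step 9: +0 fires, +2 burnt (F count now 0)
Fire out after step 9
Initially T: 27, now '.': 34
Total burnt (originally-T cells now '.'): 25

Answer: 25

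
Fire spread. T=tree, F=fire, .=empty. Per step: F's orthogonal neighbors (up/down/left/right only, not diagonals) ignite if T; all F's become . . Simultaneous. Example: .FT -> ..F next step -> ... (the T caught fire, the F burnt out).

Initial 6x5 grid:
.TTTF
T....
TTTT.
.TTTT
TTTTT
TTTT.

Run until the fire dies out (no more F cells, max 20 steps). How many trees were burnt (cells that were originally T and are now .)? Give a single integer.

Step 1: +1 fires, +1 burnt (F count now 1)
Step 2: +1 fires, +1 burnt (F count now 1)
Step 3: +1 fires, +1 burnt (F count now 1)
Step 4: +0 fires, +1 burnt (F count now 0)
Fire out after step 4
Initially T: 21, now '.': 12
Total burnt (originally-T cells now '.'): 3

Answer: 3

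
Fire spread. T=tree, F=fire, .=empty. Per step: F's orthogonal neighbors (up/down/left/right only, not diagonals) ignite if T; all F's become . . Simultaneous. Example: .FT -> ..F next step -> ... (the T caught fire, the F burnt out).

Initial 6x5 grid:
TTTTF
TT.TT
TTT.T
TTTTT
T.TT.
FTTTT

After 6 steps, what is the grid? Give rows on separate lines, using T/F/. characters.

Step 1: 4 trees catch fire, 2 burn out
  TTTF.
  TT.TF
  TTT.T
  TTTTT
  F.TT.
  .FTTT
Step 2: 5 trees catch fire, 4 burn out
  TTF..
  TT.F.
  TTT.F
  FTTTT
  ..TT.
  ..FTT
Step 3: 6 trees catch fire, 5 burn out
  TF...
  TT...
  FTT..
  .FTTF
  ..FT.
  ...FT
Step 4: 8 trees catch fire, 6 burn out
  F....
  FF...
  .FT..
  ..FF.
  ...F.
  ....F
Step 5: 1 trees catch fire, 8 burn out
  .....
  .....
  ..F..
  .....
  .....
  .....
Step 6: 0 trees catch fire, 1 burn out
  .....
  .....
  .....
  .....
  .....
  .....

.....
.....
.....
.....
.....
.....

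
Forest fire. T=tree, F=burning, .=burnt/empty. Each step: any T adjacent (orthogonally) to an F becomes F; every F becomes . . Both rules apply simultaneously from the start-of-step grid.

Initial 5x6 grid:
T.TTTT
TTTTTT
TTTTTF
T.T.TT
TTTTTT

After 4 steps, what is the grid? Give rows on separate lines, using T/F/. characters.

Step 1: 3 trees catch fire, 1 burn out
  T.TTTT
  TTTTTF
  TTTTF.
  T.T.TF
  TTTTTT
Step 2: 5 trees catch fire, 3 burn out
  T.TTTF
  TTTTF.
  TTTF..
  T.T.F.
  TTTTTF
Step 3: 4 trees catch fire, 5 burn out
  T.TTF.
  TTTF..
  TTF...
  T.T...
  TTTTF.
Step 4: 5 trees catch fire, 4 burn out
  T.TF..
  TTF...
  TF....
  T.F...
  TTTF..

T.TF..
TTF...
TF....
T.F...
TTTF..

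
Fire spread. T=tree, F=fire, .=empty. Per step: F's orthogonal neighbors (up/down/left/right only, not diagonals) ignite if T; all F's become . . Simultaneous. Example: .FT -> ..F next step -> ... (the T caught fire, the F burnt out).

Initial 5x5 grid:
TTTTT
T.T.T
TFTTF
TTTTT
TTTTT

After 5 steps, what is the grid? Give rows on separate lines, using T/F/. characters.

Step 1: 6 trees catch fire, 2 burn out
  TTTTT
  T.T.F
  F.FF.
  TFTTF
  TTTTT
Step 2: 8 trees catch fire, 6 burn out
  TTTTF
  F.F..
  .....
  F.FF.
  TFTTF
Step 3: 6 trees catch fire, 8 burn out
  FTFF.
  .....
  .....
  .....
  F.FF.
Step 4: 1 trees catch fire, 6 burn out
  .F...
  .....
  .....
  .....
  .....
Step 5: 0 trees catch fire, 1 burn out
  .....
  .....
  .....
  .....
  .....

.....
.....
.....
.....
.....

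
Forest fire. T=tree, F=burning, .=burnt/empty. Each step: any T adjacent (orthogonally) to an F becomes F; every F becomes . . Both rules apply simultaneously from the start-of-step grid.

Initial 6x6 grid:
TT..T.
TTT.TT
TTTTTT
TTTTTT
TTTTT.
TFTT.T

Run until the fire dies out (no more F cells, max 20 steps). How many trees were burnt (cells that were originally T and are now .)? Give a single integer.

Step 1: +3 fires, +1 burnt (F count now 3)
Step 2: +4 fires, +3 burnt (F count now 4)
Step 3: +4 fires, +4 burnt (F count now 4)
Step 4: +5 fires, +4 burnt (F count now 5)
Step 5: +5 fires, +5 burnt (F count now 5)
Step 6: +3 fires, +5 burnt (F count now 3)
Step 7: +2 fires, +3 burnt (F count now 2)
Step 8: +2 fires, +2 burnt (F count now 2)
Step 9: +0 fires, +2 burnt (F count now 0)
Fire out after step 9
Initially T: 29, now '.': 35
Total burnt (originally-T cells now '.'): 28

Answer: 28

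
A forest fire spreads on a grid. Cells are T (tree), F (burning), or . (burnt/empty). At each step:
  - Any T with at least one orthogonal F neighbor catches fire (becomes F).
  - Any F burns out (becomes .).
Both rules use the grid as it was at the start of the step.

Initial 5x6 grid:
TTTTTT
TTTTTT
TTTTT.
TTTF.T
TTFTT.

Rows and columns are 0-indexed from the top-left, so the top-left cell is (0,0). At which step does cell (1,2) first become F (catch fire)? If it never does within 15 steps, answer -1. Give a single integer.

Step 1: cell (1,2)='T' (+4 fires, +2 burnt)
Step 2: cell (1,2)='T' (+6 fires, +4 burnt)
Step 3: cell (1,2)='F' (+5 fires, +6 burnt)
  -> target ignites at step 3
Step 4: cell (1,2)='.' (+5 fires, +5 burnt)
Step 5: cell (1,2)='.' (+3 fires, +5 burnt)
Step 6: cell (1,2)='.' (+1 fires, +3 burnt)
Step 7: cell (1,2)='.' (+0 fires, +1 burnt)
  fire out at step 7

3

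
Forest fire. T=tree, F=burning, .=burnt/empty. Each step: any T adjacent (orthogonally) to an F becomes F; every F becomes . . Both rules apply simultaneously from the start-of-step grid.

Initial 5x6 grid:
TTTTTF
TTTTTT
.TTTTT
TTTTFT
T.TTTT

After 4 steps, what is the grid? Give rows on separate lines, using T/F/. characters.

Step 1: 6 trees catch fire, 2 burn out
  TTTTF.
  TTTTTF
  .TTTFT
  TTTF.F
  T.TTFT
Step 2: 7 trees catch fire, 6 burn out
  TTTF..
  TTTTF.
  .TTF.F
  TTF...
  T.TF.F
Step 3: 5 trees catch fire, 7 burn out
  TTF...
  TTTF..
  .TF...
  TF....
  T.F...
Step 4: 4 trees catch fire, 5 burn out
  TF....
  TTF...
  .F....
  F.....
  T.....

TF....
TTF...
.F....
F.....
T.....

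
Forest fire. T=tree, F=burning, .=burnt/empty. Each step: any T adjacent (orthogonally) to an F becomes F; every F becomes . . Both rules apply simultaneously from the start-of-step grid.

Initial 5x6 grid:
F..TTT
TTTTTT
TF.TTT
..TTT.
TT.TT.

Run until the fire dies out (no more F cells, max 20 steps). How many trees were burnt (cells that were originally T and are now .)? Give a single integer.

Step 1: +3 fires, +2 burnt (F count now 3)
Step 2: +1 fires, +3 burnt (F count now 1)
Step 3: +1 fires, +1 burnt (F count now 1)
Step 4: +3 fires, +1 burnt (F count now 3)
Step 5: +4 fires, +3 burnt (F count now 4)
Step 6: +5 fires, +4 burnt (F count now 5)
Step 7: +1 fires, +5 burnt (F count now 1)
Step 8: +0 fires, +1 burnt (F count now 0)
Fire out after step 8
Initially T: 20, now '.': 28
Total burnt (originally-T cells now '.'): 18

Answer: 18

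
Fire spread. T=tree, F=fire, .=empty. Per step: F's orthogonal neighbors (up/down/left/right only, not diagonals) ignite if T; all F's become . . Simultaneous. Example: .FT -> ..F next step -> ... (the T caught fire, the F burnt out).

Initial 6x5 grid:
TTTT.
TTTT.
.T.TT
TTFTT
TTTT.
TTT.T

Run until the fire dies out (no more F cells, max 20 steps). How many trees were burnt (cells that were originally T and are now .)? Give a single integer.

Answer: 22

Derivation:
Step 1: +3 fires, +1 burnt (F count now 3)
Step 2: +7 fires, +3 burnt (F count now 7)
Step 3: +5 fires, +7 burnt (F count now 5)
Step 4: +5 fires, +5 burnt (F count now 5)
Step 5: +2 fires, +5 burnt (F count now 2)
Step 6: +0 fires, +2 burnt (F count now 0)
Fire out after step 6
Initially T: 23, now '.': 29
Total burnt (originally-T cells now '.'): 22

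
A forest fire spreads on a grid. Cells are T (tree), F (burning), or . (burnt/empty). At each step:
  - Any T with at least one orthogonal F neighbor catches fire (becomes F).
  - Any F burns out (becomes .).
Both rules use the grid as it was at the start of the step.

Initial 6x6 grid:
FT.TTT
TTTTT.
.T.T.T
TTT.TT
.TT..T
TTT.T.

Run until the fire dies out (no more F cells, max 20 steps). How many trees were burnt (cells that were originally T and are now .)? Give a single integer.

Answer: 19

Derivation:
Step 1: +2 fires, +1 burnt (F count now 2)
Step 2: +1 fires, +2 burnt (F count now 1)
Step 3: +2 fires, +1 burnt (F count now 2)
Step 4: +2 fires, +2 burnt (F count now 2)
Step 5: +6 fires, +2 burnt (F count now 6)
Step 6: +3 fires, +6 burnt (F count now 3)
Step 7: +3 fires, +3 burnt (F count now 3)
Step 8: +0 fires, +3 burnt (F count now 0)
Fire out after step 8
Initially T: 24, now '.': 31
Total burnt (originally-T cells now '.'): 19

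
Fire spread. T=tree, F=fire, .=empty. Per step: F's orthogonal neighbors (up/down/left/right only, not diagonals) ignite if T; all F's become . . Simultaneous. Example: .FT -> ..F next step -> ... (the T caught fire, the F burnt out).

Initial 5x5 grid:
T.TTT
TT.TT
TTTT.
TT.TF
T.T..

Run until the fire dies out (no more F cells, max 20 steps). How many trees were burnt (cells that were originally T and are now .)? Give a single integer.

Answer: 16

Derivation:
Step 1: +1 fires, +1 burnt (F count now 1)
Step 2: +1 fires, +1 burnt (F count now 1)
Step 3: +2 fires, +1 burnt (F count now 2)
Step 4: +3 fires, +2 burnt (F count now 3)
Step 5: +5 fires, +3 burnt (F count now 5)
Step 6: +2 fires, +5 burnt (F count now 2)
Step 7: +2 fires, +2 burnt (F count now 2)
Step 8: +0 fires, +2 burnt (F count now 0)
Fire out after step 8
Initially T: 17, now '.': 24
Total burnt (originally-T cells now '.'): 16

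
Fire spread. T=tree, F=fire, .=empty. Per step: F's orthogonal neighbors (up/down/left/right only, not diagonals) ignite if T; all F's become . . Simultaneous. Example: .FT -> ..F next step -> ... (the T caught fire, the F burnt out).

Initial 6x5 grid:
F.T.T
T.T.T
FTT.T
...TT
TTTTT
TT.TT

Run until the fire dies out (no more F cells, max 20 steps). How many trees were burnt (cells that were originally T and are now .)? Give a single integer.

Step 1: +2 fires, +2 burnt (F count now 2)
Step 2: +1 fires, +2 burnt (F count now 1)
Step 3: +1 fires, +1 burnt (F count now 1)
Step 4: +1 fires, +1 burnt (F count now 1)
Step 5: +0 fires, +1 burnt (F count now 0)
Fire out after step 5
Initially T: 19, now '.': 16
Total burnt (originally-T cells now '.'): 5

Answer: 5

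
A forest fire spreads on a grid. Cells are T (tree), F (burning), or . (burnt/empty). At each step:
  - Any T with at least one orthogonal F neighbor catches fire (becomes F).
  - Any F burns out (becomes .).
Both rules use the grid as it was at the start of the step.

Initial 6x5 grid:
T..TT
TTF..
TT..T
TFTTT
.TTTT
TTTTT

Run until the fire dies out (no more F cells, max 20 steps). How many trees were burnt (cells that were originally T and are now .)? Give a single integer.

Step 1: +5 fires, +2 burnt (F count now 5)
Step 2: +5 fires, +5 burnt (F count now 5)
Step 3: +5 fires, +5 burnt (F count now 5)
Step 4: +3 fires, +5 burnt (F count now 3)
Step 5: +1 fires, +3 burnt (F count now 1)
Step 6: +0 fires, +1 burnt (F count now 0)
Fire out after step 6
Initially T: 21, now '.': 28
Total burnt (originally-T cells now '.'): 19

Answer: 19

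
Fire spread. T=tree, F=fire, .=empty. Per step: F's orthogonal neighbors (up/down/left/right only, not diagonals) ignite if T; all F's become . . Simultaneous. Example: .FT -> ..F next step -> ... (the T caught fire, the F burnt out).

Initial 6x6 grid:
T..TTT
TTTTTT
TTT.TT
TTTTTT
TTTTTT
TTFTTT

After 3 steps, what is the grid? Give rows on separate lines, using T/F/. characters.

Step 1: 3 trees catch fire, 1 burn out
  T..TTT
  TTTTTT
  TTT.TT
  TTTTTT
  TTFTTT
  TF.FTT
Step 2: 5 trees catch fire, 3 burn out
  T..TTT
  TTTTTT
  TTT.TT
  TTFTTT
  TF.FTT
  F...FT
Step 3: 6 trees catch fire, 5 burn out
  T..TTT
  TTTTTT
  TTF.TT
  TF.FTT
  F...FT
  .....F

T..TTT
TTTTTT
TTF.TT
TF.FTT
F...FT
.....F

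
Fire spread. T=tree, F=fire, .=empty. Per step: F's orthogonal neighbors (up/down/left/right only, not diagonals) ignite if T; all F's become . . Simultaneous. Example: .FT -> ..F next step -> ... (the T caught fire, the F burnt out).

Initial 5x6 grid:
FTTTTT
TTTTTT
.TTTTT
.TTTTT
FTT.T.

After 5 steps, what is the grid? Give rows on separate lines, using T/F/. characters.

Step 1: 3 trees catch fire, 2 burn out
  .FTTTT
  FTTTTT
  .TTTTT
  .TTTTT
  .FT.T.
Step 2: 4 trees catch fire, 3 burn out
  ..FTTT
  .FTTTT
  .TTTTT
  .FTTTT
  ..F.T.
Step 3: 4 trees catch fire, 4 burn out
  ...FTT
  ..FTTT
  .FTTTT
  ..FTTT
  ....T.
Step 4: 4 trees catch fire, 4 burn out
  ....FT
  ...FTT
  ..FTTT
  ...FTT
  ....T.
Step 5: 4 trees catch fire, 4 burn out
  .....F
  ....FT
  ...FTT
  ....FT
  ....T.

.....F
....FT
...FTT
....FT
....T.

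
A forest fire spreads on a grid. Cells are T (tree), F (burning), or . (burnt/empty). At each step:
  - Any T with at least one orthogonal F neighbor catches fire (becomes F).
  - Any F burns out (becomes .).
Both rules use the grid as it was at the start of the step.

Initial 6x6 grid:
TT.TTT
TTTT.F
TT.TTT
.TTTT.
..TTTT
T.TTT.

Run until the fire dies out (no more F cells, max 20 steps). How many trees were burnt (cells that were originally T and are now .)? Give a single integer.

Answer: 25

Derivation:
Step 1: +2 fires, +1 burnt (F count now 2)
Step 2: +2 fires, +2 burnt (F count now 2)
Step 3: +3 fires, +2 burnt (F count now 3)
Step 4: +3 fires, +3 burnt (F count now 3)
Step 5: +5 fires, +3 burnt (F count now 5)
Step 6: +4 fires, +5 burnt (F count now 4)
Step 7: +4 fires, +4 burnt (F count now 4)
Step 8: +2 fires, +4 burnt (F count now 2)
Step 9: +0 fires, +2 burnt (F count now 0)
Fire out after step 9
Initially T: 26, now '.': 35
Total burnt (originally-T cells now '.'): 25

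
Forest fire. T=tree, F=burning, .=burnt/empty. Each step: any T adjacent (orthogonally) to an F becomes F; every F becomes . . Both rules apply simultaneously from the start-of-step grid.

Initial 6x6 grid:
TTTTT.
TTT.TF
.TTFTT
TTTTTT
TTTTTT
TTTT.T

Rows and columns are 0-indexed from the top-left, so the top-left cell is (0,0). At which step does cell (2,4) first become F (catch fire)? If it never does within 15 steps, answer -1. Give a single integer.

Step 1: cell (2,4)='F' (+5 fires, +2 burnt)
  -> target ignites at step 1
Step 2: cell (2,4)='.' (+7 fires, +5 burnt)
Step 3: cell (2,4)='.' (+8 fires, +7 burnt)
Step 4: cell (2,4)='.' (+6 fires, +8 burnt)
Step 5: cell (2,4)='.' (+3 fires, +6 burnt)
Step 6: cell (2,4)='.' (+1 fires, +3 burnt)
Step 7: cell (2,4)='.' (+0 fires, +1 burnt)
  fire out at step 7

1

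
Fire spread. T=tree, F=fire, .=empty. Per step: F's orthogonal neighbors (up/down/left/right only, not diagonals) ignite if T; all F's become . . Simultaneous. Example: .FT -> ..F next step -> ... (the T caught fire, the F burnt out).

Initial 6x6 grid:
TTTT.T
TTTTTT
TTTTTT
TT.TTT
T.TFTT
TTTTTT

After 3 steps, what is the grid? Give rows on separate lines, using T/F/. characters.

Step 1: 4 trees catch fire, 1 burn out
  TTTT.T
  TTTTTT
  TTTTTT
  TT.FTT
  T.F.FT
  TTTFTT
Step 2: 5 trees catch fire, 4 burn out
  TTTT.T
  TTTTTT
  TTTFTT
  TT..FT
  T....F
  TTF.FT
Step 3: 6 trees catch fire, 5 burn out
  TTTT.T
  TTTFTT
  TTF.FT
  TT...F
  T.....
  TF...F

TTTT.T
TTTFTT
TTF.FT
TT...F
T.....
TF...F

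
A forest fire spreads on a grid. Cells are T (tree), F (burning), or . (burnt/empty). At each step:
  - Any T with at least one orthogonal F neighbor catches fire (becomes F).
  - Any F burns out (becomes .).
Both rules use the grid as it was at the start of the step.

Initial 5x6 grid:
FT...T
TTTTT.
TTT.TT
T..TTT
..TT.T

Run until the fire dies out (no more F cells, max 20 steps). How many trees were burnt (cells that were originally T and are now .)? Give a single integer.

Answer: 18

Derivation:
Step 1: +2 fires, +1 burnt (F count now 2)
Step 2: +2 fires, +2 burnt (F count now 2)
Step 3: +3 fires, +2 burnt (F count now 3)
Step 4: +2 fires, +3 burnt (F count now 2)
Step 5: +1 fires, +2 burnt (F count now 1)
Step 6: +1 fires, +1 burnt (F count now 1)
Step 7: +2 fires, +1 burnt (F count now 2)
Step 8: +2 fires, +2 burnt (F count now 2)
Step 9: +2 fires, +2 burnt (F count now 2)
Step 10: +1 fires, +2 burnt (F count now 1)
Step 11: +0 fires, +1 burnt (F count now 0)
Fire out after step 11
Initially T: 19, now '.': 29
Total burnt (originally-T cells now '.'): 18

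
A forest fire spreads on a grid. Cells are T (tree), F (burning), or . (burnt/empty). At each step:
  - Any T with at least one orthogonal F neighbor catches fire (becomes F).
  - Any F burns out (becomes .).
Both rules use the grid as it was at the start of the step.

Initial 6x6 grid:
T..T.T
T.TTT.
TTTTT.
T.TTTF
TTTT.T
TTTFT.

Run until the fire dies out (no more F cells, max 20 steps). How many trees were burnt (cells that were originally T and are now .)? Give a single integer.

Step 1: +5 fires, +2 burnt (F count now 5)
Step 2: +4 fires, +5 burnt (F count now 4)
Step 3: +5 fires, +4 burnt (F count now 5)
Step 4: +3 fires, +5 burnt (F count now 3)
Step 5: +4 fires, +3 burnt (F count now 4)
Step 6: +1 fires, +4 burnt (F count now 1)
Step 7: +1 fires, +1 burnt (F count now 1)
Step 8: +1 fires, +1 burnt (F count now 1)
Step 9: +0 fires, +1 burnt (F count now 0)
Fire out after step 9
Initially T: 25, now '.': 35
Total burnt (originally-T cells now '.'): 24

Answer: 24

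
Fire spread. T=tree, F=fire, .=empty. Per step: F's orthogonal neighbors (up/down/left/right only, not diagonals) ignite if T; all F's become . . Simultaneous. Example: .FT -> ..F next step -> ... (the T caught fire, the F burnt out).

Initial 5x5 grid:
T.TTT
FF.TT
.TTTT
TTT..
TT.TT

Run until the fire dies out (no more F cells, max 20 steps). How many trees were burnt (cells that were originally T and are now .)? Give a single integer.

Step 1: +2 fires, +2 burnt (F count now 2)
Step 2: +2 fires, +2 burnt (F count now 2)
Step 3: +4 fires, +2 burnt (F count now 4)
Step 4: +3 fires, +4 burnt (F count now 3)
Step 5: +2 fires, +3 burnt (F count now 2)
Step 6: +2 fires, +2 burnt (F count now 2)
Step 7: +0 fires, +2 burnt (F count now 0)
Fire out after step 7
Initially T: 17, now '.': 23
Total burnt (originally-T cells now '.'): 15

Answer: 15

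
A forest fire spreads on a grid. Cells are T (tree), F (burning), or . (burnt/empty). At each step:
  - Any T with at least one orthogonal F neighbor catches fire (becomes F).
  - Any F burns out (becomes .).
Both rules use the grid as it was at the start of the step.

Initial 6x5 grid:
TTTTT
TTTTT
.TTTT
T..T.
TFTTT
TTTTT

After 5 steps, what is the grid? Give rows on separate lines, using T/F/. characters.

Step 1: 3 trees catch fire, 1 burn out
  TTTTT
  TTTTT
  .TTTT
  T..T.
  F.FTT
  TFTTT
Step 2: 4 trees catch fire, 3 burn out
  TTTTT
  TTTTT
  .TTTT
  F..T.
  ...FT
  F.FTT
Step 3: 3 trees catch fire, 4 burn out
  TTTTT
  TTTTT
  .TTTT
  ...F.
  ....F
  ...FT
Step 4: 2 trees catch fire, 3 burn out
  TTTTT
  TTTTT
  .TTFT
  .....
  .....
  ....F
Step 5: 3 trees catch fire, 2 burn out
  TTTTT
  TTTFT
  .TF.F
  .....
  .....
  .....

TTTTT
TTTFT
.TF.F
.....
.....
.....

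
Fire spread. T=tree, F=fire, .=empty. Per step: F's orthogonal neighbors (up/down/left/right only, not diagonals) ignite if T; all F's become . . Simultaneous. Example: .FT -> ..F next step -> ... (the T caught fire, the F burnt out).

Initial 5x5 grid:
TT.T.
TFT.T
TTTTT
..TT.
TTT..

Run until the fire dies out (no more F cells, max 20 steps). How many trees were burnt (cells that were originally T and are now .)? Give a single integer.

Answer: 15

Derivation:
Step 1: +4 fires, +1 burnt (F count now 4)
Step 2: +3 fires, +4 burnt (F count now 3)
Step 3: +2 fires, +3 burnt (F count now 2)
Step 4: +3 fires, +2 burnt (F count now 3)
Step 5: +2 fires, +3 burnt (F count now 2)
Step 6: +1 fires, +2 burnt (F count now 1)
Step 7: +0 fires, +1 burnt (F count now 0)
Fire out after step 7
Initially T: 16, now '.': 24
Total burnt (originally-T cells now '.'): 15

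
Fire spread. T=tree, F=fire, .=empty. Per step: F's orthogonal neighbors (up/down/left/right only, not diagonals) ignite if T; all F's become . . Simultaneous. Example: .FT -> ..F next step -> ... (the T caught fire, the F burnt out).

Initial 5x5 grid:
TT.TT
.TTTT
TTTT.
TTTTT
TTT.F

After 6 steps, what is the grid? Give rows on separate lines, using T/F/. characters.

Step 1: 1 trees catch fire, 1 burn out
  TT.TT
  .TTTT
  TTTT.
  TTTTF
  TTT..
Step 2: 1 trees catch fire, 1 burn out
  TT.TT
  .TTTT
  TTTT.
  TTTF.
  TTT..
Step 3: 2 trees catch fire, 1 burn out
  TT.TT
  .TTTT
  TTTF.
  TTF..
  TTT..
Step 4: 4 trees catch fire, 2 burn out
  TT.TT
  .TTFT
  TTF..
  TF...
  TTF..
Step 5: 6 trees catch fire, 4 burn out
  TT.FT
  .TF.F
  TF...
  F....
  TF...
Step 6: 4 trees catch fire, 6 burn out
  TT..F
  .F...
  F....
  .....
  F....

TT..F
.F...
F....
.....
F....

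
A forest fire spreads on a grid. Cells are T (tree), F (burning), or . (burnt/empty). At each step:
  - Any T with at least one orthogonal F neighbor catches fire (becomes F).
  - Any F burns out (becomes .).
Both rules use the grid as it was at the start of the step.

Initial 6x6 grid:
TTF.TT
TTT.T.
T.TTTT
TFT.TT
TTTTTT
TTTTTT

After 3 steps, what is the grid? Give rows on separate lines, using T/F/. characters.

Step 1: 5 trees catch fire, 2 burn out
  TF..TT
  TTF.T.
  T.TTTT
  F.F.TT
  TFTTTT
  TTTTTT
Step 2: 7 trees catch fire, 5 burn out
  F...TT
  TF..T.
  F.FTTT
  ....TT
  F.FTTT
  TFTTTT
Step 3: 5 trees catch fire, 7 burn out
  ....TT
  F...T.
  ...FTT
  ....TT
  ...FTT
  F.FTTT

....TT
F...T.
...FTT
....TT
...FTT
F.FTTT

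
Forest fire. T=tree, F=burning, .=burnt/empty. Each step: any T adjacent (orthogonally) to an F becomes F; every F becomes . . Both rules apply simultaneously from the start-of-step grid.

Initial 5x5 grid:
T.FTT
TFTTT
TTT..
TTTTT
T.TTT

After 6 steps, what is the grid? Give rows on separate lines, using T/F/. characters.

Step 1: 4 trees catch fire, 2 burn out
  T..FT
  F.FTT
  TFT..
  TTTTT
  T.TTT
Step 2: 6 trees catch fire, 4 burn out
  F...F
  ...FT
  F.F..
  TFTTT
  T.TTT
Step 3: 3 trees catch fire, 6 burn out
  .....
  ....F
  .....
  F.FTT
  T.TTT
Step 4: 3 trees catch fire, 3 burn out
  .....
  .....
  .....
  ...FT
  F.FTT
Step 5: 2 trees catch fire, 3 burn out
  .....
  .....
  .....
  ....F
  ...FT
Step 6: 1 trees catch fire, 2 burn out
  .....
  .....
  .....
  .....
  ....F

.....
.....
.....
.....
....F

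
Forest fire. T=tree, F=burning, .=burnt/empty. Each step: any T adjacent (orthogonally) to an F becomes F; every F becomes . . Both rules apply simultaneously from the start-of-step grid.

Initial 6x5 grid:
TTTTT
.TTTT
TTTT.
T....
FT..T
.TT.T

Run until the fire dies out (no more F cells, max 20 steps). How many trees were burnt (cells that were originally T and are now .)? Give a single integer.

Step 1: +2 fires, +1 burnt (F count now 2)
Step 2: +2 fires, +2 burnt (F count now 2)
Step 3: +2 fires, +2 burnt (F count now 2)
Step 4: +2 fires, +2 burnt (F count now 2)
Step 5: +3 fires, +2 burnt (F count now 3)
Step 6: +3 fires, +3 burnt (F count now 3)
Step 7: +2 fires, +3 burnt (F count now 2)
Step 8: +1 fires, +2 burnt (F count now 1)
Step 9: +0 fires, +1 burnt (F count now 0)
Fire out after step 9
Initially T: 19, now '.': 28
Total burnt (originally-T cells now '.'): 17

Answer: 17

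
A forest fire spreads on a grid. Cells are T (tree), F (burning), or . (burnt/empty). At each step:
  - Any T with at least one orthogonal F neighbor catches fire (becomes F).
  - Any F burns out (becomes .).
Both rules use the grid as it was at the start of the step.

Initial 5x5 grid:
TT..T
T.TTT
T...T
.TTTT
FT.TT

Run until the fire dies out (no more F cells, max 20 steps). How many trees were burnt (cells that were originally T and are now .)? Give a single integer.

Answer: 12

Derivation:
Step 1: +1 fires, +1 burnt (F count now 1)
Step 2: +1 fires, +1 burnt (F count now 1)
Step 3: +1 fires, +1 burnt (F count now 1)
Step 4: +1 fires, +1 burnt (F count now 1)
Step 5: +2 fires, +1 burnt (F count now 2)
Step 6: +2 fires, +2 burnt (F count now 2)
Step 7: +1 fires, +2 burnt (F count now 1)
Step 8: +2 fires, +1 burnt (F count now 2)
Step 9: +1 fires, +2 burnt (F count now 1)
Step 10: +0 fires, +1 burnt (F count now 0)
Fire out after step 10
Initially T: 16, now '.': 21
Total burnt (originally-T cells now '.'): 12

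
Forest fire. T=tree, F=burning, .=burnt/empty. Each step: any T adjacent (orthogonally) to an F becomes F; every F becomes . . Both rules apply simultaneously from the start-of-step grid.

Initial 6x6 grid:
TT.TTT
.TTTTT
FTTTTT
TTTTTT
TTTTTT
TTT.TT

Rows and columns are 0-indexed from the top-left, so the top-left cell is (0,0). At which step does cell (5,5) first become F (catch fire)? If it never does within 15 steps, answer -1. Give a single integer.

Step 1: cell (5,5)='T' (+2 fires, +1 burnt)
Step 2: cell (5,5)='T' (+4 fires, +2 burnt)
Step 3: cell (5,5)='T' (+6 fires, +4 burnt)
Step 4: cell (5,5)='T' (+6 fires, +6 burnt)
Step 5: cell (5,5)='T' (+6 fires, +6 burnt)
Step 6: cell (5,5)='T' (+4 fires, +6 burnt)
Step 7: cell (5,5)='T' (+3 fires, +4 burnt)
Step 8: cell (5,5)='F' (+1 fires, +3 burnt)
  -> target ignites at step 8
Step 9: cell (5,5)='.' (+0 fires, +1 burnt)
  fire out at step 9

8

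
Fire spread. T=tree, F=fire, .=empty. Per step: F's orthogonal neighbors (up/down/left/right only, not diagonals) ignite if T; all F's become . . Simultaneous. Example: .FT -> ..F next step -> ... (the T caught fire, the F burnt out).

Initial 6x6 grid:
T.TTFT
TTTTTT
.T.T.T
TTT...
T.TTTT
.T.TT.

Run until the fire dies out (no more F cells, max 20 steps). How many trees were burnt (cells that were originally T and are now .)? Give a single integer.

Answer: 23

Derivation:
Step 1: +3 fires, +1 burnt (F count now 3)
Step 2: +3 fires, +3 burnt (F count now 3)
Step 3: +3 fires, +3 burnt (F count now 3)
Step 4: +1 fires, +3 burnt (F count now 1)
Step 5: +2 fires, +1 burnt (F count now 2)
Step 6: +2 fires, +2 burnt (F count now 2)
Step 7: +2 fires, +2 burnt (F count now 2)
Step 8: +2 fires, +2 burnt (F count now 2)
Step 9: +1 fires, +2 burnt (F count now 1)
Step 10: +2 fires, +1 burnt (F count now 2)
Step 11: +2 fires, +2 burnt (F count now 2)
Step 12: +0 fires, +2 burnt (F count now 0)
Fire out after step 12
Initially T: 24, now '.': 35
Total burnt (originally-T cells now '.'): 23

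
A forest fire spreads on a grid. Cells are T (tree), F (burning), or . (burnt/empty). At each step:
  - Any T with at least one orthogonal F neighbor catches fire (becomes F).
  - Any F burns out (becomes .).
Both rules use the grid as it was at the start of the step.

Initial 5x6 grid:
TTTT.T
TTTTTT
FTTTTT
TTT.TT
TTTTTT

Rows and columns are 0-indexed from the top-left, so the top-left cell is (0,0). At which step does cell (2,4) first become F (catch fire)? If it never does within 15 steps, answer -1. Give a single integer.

Step 1: cell (2,4)='T' (+3 fires, +1 burnt)
Step 2: cell (2,4)='T' (+5 fires, +3 burnt)
Step 3: cell (2,4)='T' (+5 fires, +5 burnt)
Step 4: cell (2,4)='F' (+4 fires, +5 burnt)
  -> target ignites at step 4
Step 5: cell (2,4)='.' (+5 fires, +4 burnt)
Step 6: cell (2,4)='.' (+3 fires, +5 burnt)
Step 7: cell (2,4)='.' (+2 fires, +3 burnt)
Step 8: cell (2,4)='.' (+0 fires, +2 burnt)
  fire out at step 8

4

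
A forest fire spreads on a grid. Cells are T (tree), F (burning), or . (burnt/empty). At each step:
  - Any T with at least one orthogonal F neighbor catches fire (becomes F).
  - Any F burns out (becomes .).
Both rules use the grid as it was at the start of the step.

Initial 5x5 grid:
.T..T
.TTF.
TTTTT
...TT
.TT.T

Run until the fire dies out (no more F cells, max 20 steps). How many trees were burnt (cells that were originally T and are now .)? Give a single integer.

Step 1: +2 fires, +1 burnt (F count now 2)
Step 2: +4 fires, +2 burnt (F count now 4)
Step 3: +3 fires, +4 burnt (F count now 3)
Step 4: +2 fires, +3 burnt (F count now 2)
Step 5: +0 fires, +2 burnt (F count now 0)
Fire out after step 5
Initially T: 14, now '.': 22
Total burnt (originally-T cells now '.'): 11

Answer: 11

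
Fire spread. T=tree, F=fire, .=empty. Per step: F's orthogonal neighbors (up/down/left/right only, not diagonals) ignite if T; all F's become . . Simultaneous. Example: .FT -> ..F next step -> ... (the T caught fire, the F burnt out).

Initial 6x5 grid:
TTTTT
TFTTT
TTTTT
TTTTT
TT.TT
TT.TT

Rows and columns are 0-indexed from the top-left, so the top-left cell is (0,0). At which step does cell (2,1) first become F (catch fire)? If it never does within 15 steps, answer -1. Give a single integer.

Step 1: cell (2,1)='F' (+4 fires, +1 burnt)
  -> target ignites at step 1
Step 2: cell (2,1)='.' (+6 fires, +4 burnt)
Step 3: cell (2,1)='.' (+6 fires, +6 burnt)
Step 4: cell (2,1)='.' (+5 fires, +6 burnt)
Step 5: cell (2,1)='.' (+3 fires, +5 burnt)
Step 6: cell (2,1)='.' (+2 fires, +3 burnt)
Step 7: cell (2,1)='.' (+1 fires, +2 burnt)
Step 8: cell (2,1)='.' (+0 fires, +1 burnt)
  fire out at step 8

1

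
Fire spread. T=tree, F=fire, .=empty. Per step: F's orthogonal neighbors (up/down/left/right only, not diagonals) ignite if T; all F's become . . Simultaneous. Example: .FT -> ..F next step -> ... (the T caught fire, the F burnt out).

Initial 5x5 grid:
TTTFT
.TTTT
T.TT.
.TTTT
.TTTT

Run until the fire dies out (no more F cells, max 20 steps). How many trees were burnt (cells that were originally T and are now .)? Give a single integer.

Step 1: +3 fires, +1 burnt (F count now 3)
Step 2: +4 fires, +3 burnt (F count now 4)
Step 3: +4 fires, +4 burnt (F count now 4)
Step 4: +3 fires, +4 burnt (F count now 3)
Step 5: +3 fires, +3 burnt (F count now 3)
Step 6: +1 fires, +3 burnt (F count now 1)
Step 7: +0 fires, +1 burnt (F count now 0)
Fire out after step 7
Initially T: 19, now '.': 24
Total burnt (originally-T cells now '.'): 18

Answer: 18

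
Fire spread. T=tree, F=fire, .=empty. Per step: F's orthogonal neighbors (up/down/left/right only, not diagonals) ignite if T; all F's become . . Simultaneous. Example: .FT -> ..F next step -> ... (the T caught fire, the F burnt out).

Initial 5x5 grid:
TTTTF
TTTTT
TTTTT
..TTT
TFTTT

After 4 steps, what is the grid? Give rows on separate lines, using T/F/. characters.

Step 1: 4 trees catch fire, 2 burn out
  TTTF.
  TTTTF
  TTTTT
  ..TTT
  F.FTT
Step 2: 5 trees catch fire, 4 burn out
  TTF..
  TTTF.
  TTTTF
  ..FTT
  ...FT
Step 3: 7 trees catch fire, 5 burn out
  TF...
  TTF..
  TTFF.
  ...FF
  ....F
Step 4: 3 trees catch fire, 7 burn out
  F....
  TF...
  TF...
  .....
  .....

F....
TF...
TF...
.....
.....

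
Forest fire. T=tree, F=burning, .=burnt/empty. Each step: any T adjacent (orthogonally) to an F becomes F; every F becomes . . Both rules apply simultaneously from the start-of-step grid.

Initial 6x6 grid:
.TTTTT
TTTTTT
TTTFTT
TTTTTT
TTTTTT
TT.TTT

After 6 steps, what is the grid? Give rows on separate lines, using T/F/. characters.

Step 1: 4 trees catch fire, 1 burn out
  .TTTTT
  TTTFTT
  TTF.FT
  TTTFTT
  TTTTTT
  TT.TTT
Step 2: 8 trees catch fire, 4 burn out
  .TTFTT
  TTF.FT
  TF...F
  TTF.FT
  TTTFTT
  TT.TTT
Step 3: 10 trees catch fire, 8 burn out
  .TF.FT
  TF...F
  F.....
  TF...F
  TTF.FT
  TT.FTT
Step 4: 7 trees catch fire, 10 burn out
  .F...F
  F.....
  ......
  F.....
  TF...F
  TT..FT
Step 5: 3 trees catch fire, 7 burn out
  ......
  ......
  ......
  ......
  F.....
  TF...F
Step 6: 1 trees catch fire, 3 burn out
  ......
  ......
  ......
  ......
  ......
  F.....

......
......
......
......
......
F.....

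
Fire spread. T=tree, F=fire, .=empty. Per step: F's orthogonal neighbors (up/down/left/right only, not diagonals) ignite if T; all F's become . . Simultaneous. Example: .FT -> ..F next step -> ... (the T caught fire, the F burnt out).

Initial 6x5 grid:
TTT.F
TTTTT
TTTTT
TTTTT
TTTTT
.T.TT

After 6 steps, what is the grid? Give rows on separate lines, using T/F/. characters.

Step 1: 1 trees catch fire, 1 burn out
  TTT..
  TTTTF
  TTTTT
  TTTTT
  TTTTT
  .T.TT
Step 2: 2 trees catch fire, 1 burn out
  TTT..
  TTTF.
  TTTTF
  TTTTT
  TTTTT
  .T.TT
Step 3: 3 trees catch fire, 2 burn out
  TTT..
  TTF..
  TTTF.
  TTTTF
  TTTTT
  .T.TT
Step 4: 5 trees catch fire, 3 burn out
  TTF..
  TF...
  TTF..
  TTTF.
  TTTTF
  .T.TT
Step 5: 6 trees catch fire, 5 burn out
  TF...
  F....
  TF...
  TTF..
  TTTF.
  .T.TF
Step 6: 5 trees catch fire, 6 burn out
  F....
  .....
  F....
  TF...
  TTF..
  .T.F.

F....
.....
F....
TF...
TTF..
.T.F.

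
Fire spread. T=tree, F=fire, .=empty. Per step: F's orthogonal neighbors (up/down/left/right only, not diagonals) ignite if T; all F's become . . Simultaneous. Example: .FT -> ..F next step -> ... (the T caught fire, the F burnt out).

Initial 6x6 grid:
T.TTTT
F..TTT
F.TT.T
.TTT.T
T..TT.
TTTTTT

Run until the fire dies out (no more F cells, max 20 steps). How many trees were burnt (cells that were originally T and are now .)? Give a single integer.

Answer: 1

Derivation:
Step 1: +1 fires, +2 burnt (F count now 1)
Step 2: +0 fires, +1 burnt (F count now 0)
Fire out after step 2
Initially T: 24, now '.': 13
Total burnt (originally-T cells now '.'): 1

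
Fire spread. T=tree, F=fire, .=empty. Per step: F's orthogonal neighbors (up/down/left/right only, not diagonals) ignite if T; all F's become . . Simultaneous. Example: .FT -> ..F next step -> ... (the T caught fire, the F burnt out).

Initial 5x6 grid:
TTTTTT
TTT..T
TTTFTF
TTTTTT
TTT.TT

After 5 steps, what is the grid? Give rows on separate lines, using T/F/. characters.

Step 1: 5 trees catch fire, 2 burn out
  TTTTTT
  TTT..F
  TTF.F.
  TTTFTF
  TTT.TT
Step 2: 6 trees catch fire, 5 burn out
  TTTTTF
  TTF...
  TF....
  TTF.F.
  TTT.TF
Step 3: 7 trees catch fire, 6 burn out
  TTFTF.
  TF....
  F.....
  TF....
  TTF.F.
Step 4: 5 trees catch fire, 7 burn out
  TF.F..
  F.....
  ......
  F.....
  TF....
Step 5: 2 trees catch fire, 5 burn out
  F.....
  ......
  ......
  ......
  F.....

F.....
......
......
......
F.....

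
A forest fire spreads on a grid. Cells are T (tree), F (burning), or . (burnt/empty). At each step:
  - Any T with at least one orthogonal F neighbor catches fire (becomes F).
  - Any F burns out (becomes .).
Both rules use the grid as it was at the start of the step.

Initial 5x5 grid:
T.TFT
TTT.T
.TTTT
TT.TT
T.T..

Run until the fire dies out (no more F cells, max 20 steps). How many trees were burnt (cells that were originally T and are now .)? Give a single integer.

Step 1: +2 fires, +1 burnt (F count now 2)
Step 2: +2 fires, +2 burnt (F count now 2)
Step 3: +3 fires, +2 burnt (F count now 3)
Step 4: +4 fires, +3 burnt (F count now 4)
Step 5: +3 fires, +4 burnt (F count now 3)
Step 6: +1 fires, +3 burnt (F count now 1)
Step 7: +1 fires, +1 burnt (F count now 1)
Step 8: +0 fires, +1 burnt (F count now 0)
Fire out after step 8
Initially T: 17, now '.': 24
Total burnt (originally-T cells now '.'): 16

Answer: 16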